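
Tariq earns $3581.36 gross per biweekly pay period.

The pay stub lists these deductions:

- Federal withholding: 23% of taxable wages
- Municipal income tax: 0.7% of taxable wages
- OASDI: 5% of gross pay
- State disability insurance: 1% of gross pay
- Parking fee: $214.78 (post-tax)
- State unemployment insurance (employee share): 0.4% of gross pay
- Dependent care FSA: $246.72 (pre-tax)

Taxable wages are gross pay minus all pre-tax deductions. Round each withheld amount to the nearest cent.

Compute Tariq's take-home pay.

Dependent care FSA: $246.72
Taxable wages = $3581.36 − $246.72 = $3334.64
Federal withholding: $3334.64 × 0.23 = $766.97
Municipal income tax: $3334.64 × 0.007 = $23.34
OASDI: $3581.36 × 0.05 = $179.07
State disability insurance: $3581.36 × 0.01 = $35.81
State unemployment insurance (employee share): $3581.36 × 0.004 = $14.33
Parking fee: $214.78
Total deductions = $246.72 + $766.97 + $23.34 + $179.07 + $35.81 + $14.33 + $214.78 = $1481.02
Net pay = $3581.36 − $1481.02 = $2100.34

$2100.34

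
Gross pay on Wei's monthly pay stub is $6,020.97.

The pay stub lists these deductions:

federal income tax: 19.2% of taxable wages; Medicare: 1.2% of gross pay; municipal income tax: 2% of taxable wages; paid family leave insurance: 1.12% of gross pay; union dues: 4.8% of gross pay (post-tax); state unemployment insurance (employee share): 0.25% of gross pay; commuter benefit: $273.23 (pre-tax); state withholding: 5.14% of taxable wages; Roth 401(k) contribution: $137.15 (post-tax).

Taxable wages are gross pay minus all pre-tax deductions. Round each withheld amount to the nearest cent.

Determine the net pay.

$3,652.90

Commuter benefit: $273.23
Taxable wages = $6,020.97 − $273.23 = $5,747.74
Federal income tax: $5,747.74 × 0.192 = $1,103.57
Municipal income tax: $5,747.74 × 0.02 = $114.95
State withholding: $5,747.74 × 0.0514 = $295.43
Paid family leave insurance: $6,020.97 × 0.0112 = $67.43
State unemployment insurance (employee share): $6,020.97 × 0.0025 = $15.05
Medicare: $6,020.97 × 0.012 = $72.25
Roth 401(k) contribution: $137.15
Union dues: $6,020.97 × 0.048 = $289.01
Total deductions = $273.23 + $1,103.57 + $114.95 + $295.43 + $67.43 + $15.05 + $72.25 + $137.15 + $289.01 = $2,368.07
Net pay = $6,020.97 − $2,368.07 = $3,652.90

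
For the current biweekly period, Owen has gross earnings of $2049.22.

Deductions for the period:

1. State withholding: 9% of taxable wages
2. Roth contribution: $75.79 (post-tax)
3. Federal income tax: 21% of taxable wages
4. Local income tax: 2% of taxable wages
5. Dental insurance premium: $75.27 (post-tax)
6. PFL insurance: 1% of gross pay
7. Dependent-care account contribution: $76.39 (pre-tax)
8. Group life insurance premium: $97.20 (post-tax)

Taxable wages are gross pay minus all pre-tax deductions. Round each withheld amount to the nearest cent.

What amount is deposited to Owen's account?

$1072.78

Dependent-care account contribution: $76.39
Taxable wages = $2049.22 − $76.39 = $1972.83
State withholding: $1972.83 × 0.09 = $177.55
Federal income tax: $1972.83 × 0.21 = $414.29
Local income tax: $1972.83 × 0.02 = $39.46
PFL insurance: $2049.22 × 0.01 = $20.49
Roth contribution: $75.79
Group life insurance premium: $97.20
Dental insurance premium: $75.27
Total deductions = $76.39 + $177.55 + $414.29 + $39.46 + $20.49 + $75.79 + $97.20 + $75.27 = $976.44
Net pay = $2049.22 − $976.44 = $1072.78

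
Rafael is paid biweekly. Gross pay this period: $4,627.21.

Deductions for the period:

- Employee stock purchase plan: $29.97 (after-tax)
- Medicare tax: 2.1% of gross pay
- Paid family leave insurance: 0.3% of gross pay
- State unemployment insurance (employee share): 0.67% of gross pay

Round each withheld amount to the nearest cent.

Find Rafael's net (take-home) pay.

State unemployment insurance (employee share): $4,627.21 × 0.0067 = $31.00
Paid family leave insurance: $4,627.21 × 0.003 = $13.88
Medicare tax: $4,627.21 × 0.021 = $97.17
Employee stock purchase plan: $29.97
Total deductions = $31.00 + $13.88 + $97.17 + $29.97 = $172.02
Net pay = $4,627.21 − $172.02 = $4,455.19

$4,455.19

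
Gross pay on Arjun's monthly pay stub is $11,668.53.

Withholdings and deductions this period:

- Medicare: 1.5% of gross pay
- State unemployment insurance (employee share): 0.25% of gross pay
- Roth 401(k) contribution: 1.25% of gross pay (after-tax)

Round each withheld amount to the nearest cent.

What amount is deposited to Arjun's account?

$11,318.47

State unemployment insurance (employee share): $11,668.53 × 0.0025 = $29.17
Medicare: $11,668.53 × 0.015 = $175.03
Roth 401(k) contribution: $11,668.53 × 0.0125 = $145.86
Total deductions = $29.17 + $175.03 + $145.86 = $350.06
Net pay = $11,668.53 − $350.06 = $11,318.47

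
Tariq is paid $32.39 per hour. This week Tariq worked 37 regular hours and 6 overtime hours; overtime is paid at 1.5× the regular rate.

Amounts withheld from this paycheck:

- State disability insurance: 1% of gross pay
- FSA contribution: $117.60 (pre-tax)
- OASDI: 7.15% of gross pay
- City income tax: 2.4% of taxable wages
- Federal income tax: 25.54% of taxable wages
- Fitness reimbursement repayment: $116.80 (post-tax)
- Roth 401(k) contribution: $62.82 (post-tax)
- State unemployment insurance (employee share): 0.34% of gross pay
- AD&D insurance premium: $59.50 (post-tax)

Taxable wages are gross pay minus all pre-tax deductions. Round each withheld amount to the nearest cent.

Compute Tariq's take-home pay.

$623.28

Regular pay: 37 × $32.39 = $1,198.43
Overtime pay: 6 × $32.39 × 1.5 = $291.51
Gross pay = $1,198.43 + $291.51 = $1,489.94
FSA contribution: $117.60
Taxable wages = $1,489.94 − $117.60 = $1,372.34
City income tax: $1,372.34 × 0.024 = $32.94
Federal income tax: $1,372.34 × 0.2554 = $350.50
State disability insurance: $1,489.94 × 0.01 = $14.90
OASDI: $1,489.94 × 0.0715 = $106.53
State unemployment insurance (employee share): $1,489.94 × 0.0034 = $5.07
AD&D insurance premium: $59.50
Roth 401(k) contribution: $62.82
Fitness reimbursement repayment: $116.80
Total deductions = $117.60 + $32.94 + $350.50 + $14.90 + $106.53 + $5.07 + $59.50 + $62.82 + $116.80 = $866.66
Net pay = $1,489.94 − $866.66 = $623.28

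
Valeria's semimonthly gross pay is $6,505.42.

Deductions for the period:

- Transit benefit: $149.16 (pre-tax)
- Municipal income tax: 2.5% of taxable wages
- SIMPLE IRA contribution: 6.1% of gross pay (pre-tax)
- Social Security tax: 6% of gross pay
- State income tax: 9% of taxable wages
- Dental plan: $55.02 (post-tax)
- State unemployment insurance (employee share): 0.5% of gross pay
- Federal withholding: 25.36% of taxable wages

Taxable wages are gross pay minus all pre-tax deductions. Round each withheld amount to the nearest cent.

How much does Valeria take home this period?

$3,284.90

Transit benefit: $149.16
SIMPLE IRA contribution: $6,505.42 × 0.061 = $396.83
Pre-tax total = $149.16 + $396.83 = $545.99
Taxable wages = $6,505.42 − $545.99 = $5,959.43
State income tax: $5,959.43 × 0.09 = $536.35
Federal withholding: $5,959.43 × 0.2536 = $1,511.31
Municipal income tax: $5,959.43 × 0.025 = $148.99
Social Security tax: $6,505.42 × 0.06 = $390.33
State unemployment insurance (employee share): $6,505.42 × 0.005 = $32.53
Dental plan: $55.02
Total deductions = $149.16 + $396.83 + $536.35 + $1,511.31 + $148.99 + $390.33 + $32.53 + $55.02 = $3,220.52
Net pay = $6,505.42 − $3,220.52 = $3,284.90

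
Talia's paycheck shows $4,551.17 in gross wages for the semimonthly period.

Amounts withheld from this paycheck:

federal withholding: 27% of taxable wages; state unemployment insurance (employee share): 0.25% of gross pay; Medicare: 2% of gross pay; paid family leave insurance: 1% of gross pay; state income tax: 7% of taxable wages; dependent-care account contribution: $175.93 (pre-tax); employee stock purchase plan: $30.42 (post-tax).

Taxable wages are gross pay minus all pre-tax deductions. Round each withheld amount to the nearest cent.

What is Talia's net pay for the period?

Dependent-care account contribution: $175.93
Taxable wages = $4,551.17 − $175.93 = $4,375.24
State income tax: $4,375.24 × 0.07 = $306.27
Federal withholding: $4,375.24 × 0.27 = $1,181.31
State unemployment insurance (employee share): $4,551.17 × 0.0025 = $11.38
Paid family leave insurance: $4,551.17 × 0.01 = $45.51
Medicare: $4,551.17 × 0.02 = $91.02
Employee stock purchase plan: $30.42
Total deductions = $175.93 + $306.27 + $1,181.31 + $11.38 + $45.51 + $91.02 + $30.42 = $1,841.84
Net pay = $4,551.17 − $1,841.84 = $2,709.33

$2,709.33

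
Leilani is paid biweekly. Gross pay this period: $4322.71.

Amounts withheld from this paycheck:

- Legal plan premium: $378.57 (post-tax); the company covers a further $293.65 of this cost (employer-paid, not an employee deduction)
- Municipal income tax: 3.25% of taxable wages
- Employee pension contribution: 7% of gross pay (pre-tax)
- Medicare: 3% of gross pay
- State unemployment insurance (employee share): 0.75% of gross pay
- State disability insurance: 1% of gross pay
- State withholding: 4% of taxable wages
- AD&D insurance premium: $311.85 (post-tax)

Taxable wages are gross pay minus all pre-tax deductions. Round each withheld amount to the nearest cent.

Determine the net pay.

Employee pension contribution: $4322.71 × 0.07 = $302.59
Taxable wages = $4322.71 − $302.59 = $4020.12
Municipal income tax: $4020.12 × 0.0325 = $130.65
State withholding: $4020.12 × 0.04 = $160.80
State disability insurance: $4322.71 × 0.01 = $43.23
State unemployment insurance (employee share): $4322.71 × 0.0075 = $32.42
Medicare: $4322.71 × 0.03 = $129.68
Legal plan premium: $378.57
AD&D insurance premium: $311.85
(Employer's $293.65 toward legal plan premium is not withheld from the employee.)
Total deductions = $302.59 + $130.65 + $160.80 + $43.23 + $32.42 + $129.68 + $378.57 + $311.85 = $1489.79
Net pay = $4322.71 − $1489.79 = $2832.92

$2832.92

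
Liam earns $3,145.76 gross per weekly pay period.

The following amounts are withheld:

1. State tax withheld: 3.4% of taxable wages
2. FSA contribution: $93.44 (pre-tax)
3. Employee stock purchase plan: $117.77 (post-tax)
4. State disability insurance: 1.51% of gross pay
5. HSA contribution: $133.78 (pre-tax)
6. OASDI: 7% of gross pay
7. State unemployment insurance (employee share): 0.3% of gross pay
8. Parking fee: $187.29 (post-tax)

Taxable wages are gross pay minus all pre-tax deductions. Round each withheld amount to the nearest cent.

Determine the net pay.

FSA contribution: $93.44
HSA contribution: $133.78
Pre-tax total = $93.44 + $133.78 = $227.22
Taxable wages = $3,145.76 − $227.22 = $2,918.54
State tax withheld: $2,918.54 × 0.034 = $99.23
State disability insurance: $3,145.76 × 0.0151 = $47.50
State unemployment insurance (employee share): $3,145.76 × 0.003 = $9.44
OASDI: $3,145.76 × 0.07 = $220.20
Parking fee: $187.29
Employee stock purchase plan: $117.77
Total deductions = $93.44 + $133.78 + $99.23 + $47.50 + $9.44 + $220.20 + $187.29 + $117.77 = $908.65
Net pay = $3,145.76 − $908.65 = $2,237.11

$2,237.11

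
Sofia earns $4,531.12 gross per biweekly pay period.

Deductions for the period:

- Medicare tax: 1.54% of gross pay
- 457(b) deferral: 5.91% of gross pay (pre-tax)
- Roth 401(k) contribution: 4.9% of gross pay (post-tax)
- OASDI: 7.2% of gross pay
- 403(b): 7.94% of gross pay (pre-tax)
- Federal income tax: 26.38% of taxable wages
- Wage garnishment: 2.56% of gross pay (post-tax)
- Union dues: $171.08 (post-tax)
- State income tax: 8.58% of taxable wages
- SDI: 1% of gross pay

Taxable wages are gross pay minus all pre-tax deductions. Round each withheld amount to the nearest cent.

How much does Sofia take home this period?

$1,588.44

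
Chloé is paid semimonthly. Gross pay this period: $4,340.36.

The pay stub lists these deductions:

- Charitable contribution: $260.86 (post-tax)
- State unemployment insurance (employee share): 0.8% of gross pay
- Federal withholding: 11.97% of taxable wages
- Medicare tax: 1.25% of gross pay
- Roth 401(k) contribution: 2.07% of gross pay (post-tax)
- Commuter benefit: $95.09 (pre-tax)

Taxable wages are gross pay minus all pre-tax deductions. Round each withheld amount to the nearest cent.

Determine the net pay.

$3,297.43

Commuter benefit: $95.09
Taxable wages = $4,340.36 − $95.09 = $4,245.27
Federal withholding: $4,245.27 × 0.1197 = $508.16
Medicare tax: $4,340.36 × 0.0125 = $54.25
State unemployment insurance (employee share): $4,340.36 × 0.008 = $34.72
Roth 401(k) contribution: $4,340.36 × 0.0207 = $89.85
Charitable contribution: $260.86
Total deductions = $95.09 + $508.16 + $54.25 + $34.72 + $89.85 + $260.86 = $1,042.93
Net pay = $4,340.36 − $1,042.93 = $3,297.43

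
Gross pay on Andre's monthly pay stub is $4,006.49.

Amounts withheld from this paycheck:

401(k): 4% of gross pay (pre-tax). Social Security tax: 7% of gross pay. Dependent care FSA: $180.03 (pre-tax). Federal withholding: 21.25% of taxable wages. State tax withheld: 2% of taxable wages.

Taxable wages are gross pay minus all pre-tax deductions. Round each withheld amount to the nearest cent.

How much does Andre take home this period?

$2,533.36

401(k): $4,006.49 × 0.04 = $160.26
Dependent care FSA: $180.03
Pre-tax total = $160.26 + $180.03 = $340.29
Taxable wages = $4,006.49 − $340.29 = $3,666.20
Federal withholding: $3,666.20 × 0.2125 = $779.07
State tax withheld: $3,666.20 × 0.02 = $73.32
Social Security tax: $4,006.49 × 0.07 = $280.45
Total deductions = $160.26 + $180.03 + $779.07 + $73.32 + $280.45 = $1,473.13
Net pay = $4,006.49 − $1,473.13 = $2,533.36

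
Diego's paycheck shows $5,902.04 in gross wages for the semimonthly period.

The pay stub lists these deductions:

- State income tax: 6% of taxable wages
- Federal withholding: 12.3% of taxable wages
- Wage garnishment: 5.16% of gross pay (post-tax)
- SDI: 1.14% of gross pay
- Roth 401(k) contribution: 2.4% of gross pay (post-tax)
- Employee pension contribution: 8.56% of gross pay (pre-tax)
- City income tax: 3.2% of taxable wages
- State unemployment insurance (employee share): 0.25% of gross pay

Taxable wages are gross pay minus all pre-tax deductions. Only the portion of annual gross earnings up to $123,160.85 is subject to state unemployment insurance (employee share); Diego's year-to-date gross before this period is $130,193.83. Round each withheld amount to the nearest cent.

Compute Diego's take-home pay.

$3,723.03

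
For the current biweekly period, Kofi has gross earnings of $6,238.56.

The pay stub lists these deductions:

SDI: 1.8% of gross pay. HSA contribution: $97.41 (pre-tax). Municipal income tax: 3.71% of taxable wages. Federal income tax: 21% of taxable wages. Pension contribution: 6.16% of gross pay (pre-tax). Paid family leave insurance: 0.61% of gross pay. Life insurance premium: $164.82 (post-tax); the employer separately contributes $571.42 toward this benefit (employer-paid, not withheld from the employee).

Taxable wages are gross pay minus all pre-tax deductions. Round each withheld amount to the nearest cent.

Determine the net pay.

HSA contribution: $97.41
Pension contribution: $6,238.56 × 0.0616 = $384.30
Pre-tax total = $97.41 + $384.30 = $481.71
Taxable wages = $6,238.56 − $481.71 = $5,756.85
Municipal income tax: $5,756.85 × 0.0371 = $213.58
Federal income tax: $5,756.85 × 0.21 = $1,208.94
SDI: $6,238.56 × 0.018 = $112.29
Paid family leave insurance: $6,238.56 × 0.0061 = $38.06
Life insurance premium: $164.82
(Employer's $571.42 toward life insurance premium is not withheld from the employee.)
Total deductions = $97.41 + $384.30 + $213.58 + $1,208.94 + $112.29 + $38.06 + $164.82 = $2,219.40
Net pay = $6,238.56 − $2,219.40 = $4,019.16

$4,019.16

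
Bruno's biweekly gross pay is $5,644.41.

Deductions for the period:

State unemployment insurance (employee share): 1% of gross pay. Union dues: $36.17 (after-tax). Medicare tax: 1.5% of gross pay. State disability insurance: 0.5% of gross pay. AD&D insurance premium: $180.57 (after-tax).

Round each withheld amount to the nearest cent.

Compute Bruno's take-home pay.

$5,258.34

Medicare tax: $5,644.41 × 0.015 = $84.67
State unemployment insurance (employee share): $5,644.41 × 0.01 = $56.44
State disability insurance: $5,644.41 × 0.005 = $28.22
AD&D insurance premium: $180.57
Union dues: $36.17
Total deductions = $84.67 + $56.44 + $28.22 + $180.57 + $36.17 = $386.07
Net pay = $5,644.41 − $386.07 = $5,258.34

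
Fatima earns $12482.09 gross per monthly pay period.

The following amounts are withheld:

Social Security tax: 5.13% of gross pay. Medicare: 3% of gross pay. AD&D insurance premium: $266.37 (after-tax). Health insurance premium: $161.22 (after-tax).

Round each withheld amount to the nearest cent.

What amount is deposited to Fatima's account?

Medicare: $12482.09 × 0.03 = $374.46
Social Security tax: $12482.09 × 0.0513 = $640.33
AD&D insurance premium: $266.37
Health insurance premium: $161.22
Total deductions = $374.46 + $640.33 + $266.37 + $161.22 = $1442.38
Net pay = $12482.09 − $1442.38 = $11039.71

$11039.71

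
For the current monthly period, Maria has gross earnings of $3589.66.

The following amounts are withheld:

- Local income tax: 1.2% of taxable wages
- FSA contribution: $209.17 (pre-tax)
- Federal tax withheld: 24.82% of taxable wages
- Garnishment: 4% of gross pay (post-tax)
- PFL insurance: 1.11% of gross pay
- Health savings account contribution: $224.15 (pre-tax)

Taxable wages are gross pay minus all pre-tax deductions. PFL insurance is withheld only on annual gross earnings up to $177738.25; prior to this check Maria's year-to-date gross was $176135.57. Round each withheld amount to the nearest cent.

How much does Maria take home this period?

$2173.68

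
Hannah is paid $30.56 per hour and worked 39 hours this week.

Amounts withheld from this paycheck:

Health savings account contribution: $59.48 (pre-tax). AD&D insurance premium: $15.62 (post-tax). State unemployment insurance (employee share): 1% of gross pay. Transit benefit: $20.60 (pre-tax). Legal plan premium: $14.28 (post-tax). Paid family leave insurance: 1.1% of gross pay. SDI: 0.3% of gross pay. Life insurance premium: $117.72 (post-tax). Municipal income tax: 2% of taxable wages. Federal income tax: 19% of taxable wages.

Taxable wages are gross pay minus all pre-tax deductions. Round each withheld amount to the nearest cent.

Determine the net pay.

$702.06

Gross pay: 39 × $30.56 = $1191.84
Health savings account contribution: $59.48
Transit benefit: $20.60
Pre-tax total = $59.48 + $20.60 = $80.08
Taxable wages = $1191.84 − $80.08 = $1111.76
Federal income tax: $1111.76 × 0.19 = $211.23
Municipal income tax: $1111.76 × 0.02 = $22.24
Paid family leave insurance: $1191.84 × 0.011 = $13.11
State unemployment insurance (employee share): $1191.84 × 0.01 = $11.92
SDI: $1191.84 × 0.003 = $3.58
Legal plan premium: $14.28
AD&D insurance premium: $15.62
Life insurance premium: $117.72
Total deductions = $59.48 + $20.60 + $211.23 + $22.24 + $13.11 + $11.92 + $3.58 + $14.28 + $15.62 + $117.72 = $489.78
Net pay = $1191.84 − $489.78 = $702.06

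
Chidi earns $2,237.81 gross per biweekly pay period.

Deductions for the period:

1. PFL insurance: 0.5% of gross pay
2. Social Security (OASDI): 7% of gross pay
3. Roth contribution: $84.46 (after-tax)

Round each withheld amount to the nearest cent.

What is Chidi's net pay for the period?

$1,985.51

Social Security (OASDI): $2,237.81 × 0.07 = $156.65
PFL insurance: $2,237.81 × 0.005 = $11.19
Roth contribution: $84.46
Total deductions = $156.65 + $11.19 + $84.46 = $252.30
Net pay = $2,237.81 − $252.30 = $1,985.51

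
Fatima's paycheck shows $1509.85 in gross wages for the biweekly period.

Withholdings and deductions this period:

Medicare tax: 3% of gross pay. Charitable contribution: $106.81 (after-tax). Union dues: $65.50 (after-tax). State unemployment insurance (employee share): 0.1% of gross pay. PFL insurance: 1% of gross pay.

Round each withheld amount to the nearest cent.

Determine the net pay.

$1275.63

State unemployment insurance (employee share): $1509.85 × 0.001 = $1.51
PFL insurance: $1509.85 × 0.01 = $15.10
Medicare tax: $1509.85 × 0.03 = $45.30
Union dues: $65.50
Charitable contribution: $106.81
Total deductions = $1.51 + $15.10 + $45.30 + $65.50 + $106.81 = $234.22
Net pay = $1509.85 − $234.22 = $1275.63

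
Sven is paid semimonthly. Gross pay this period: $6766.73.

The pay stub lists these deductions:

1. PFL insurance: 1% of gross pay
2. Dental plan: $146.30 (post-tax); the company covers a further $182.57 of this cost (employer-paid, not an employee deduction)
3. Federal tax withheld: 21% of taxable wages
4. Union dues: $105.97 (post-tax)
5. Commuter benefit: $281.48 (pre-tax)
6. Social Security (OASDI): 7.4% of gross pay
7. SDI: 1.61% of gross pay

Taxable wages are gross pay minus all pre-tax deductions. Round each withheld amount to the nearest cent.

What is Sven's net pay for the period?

Commuter benefit: $281.48
Taxable wages = $6766.73 − $281.48 = $6485.25
Federal tax withheld: $6485.25 × 0.21 = $1361.90
Social Security (OASDI): $6766.73 × 0.074 = $500.74
PFL insurance: $6766.73 × 0.01 = $67.67
SDI: $6766.73 × 0.0161 = $108.94
Union dues: $105.97
Dental plan: $146.30
(Employer's $182.57 toward dental plan is not withheld from the employee.)
Total deductions = $281.48 + $1361.90 + $500.74 + $67.67 + $108.94 + $105.97 + $146.30 = $2573.00
Net pay = $6766.73 − $2573.00 = $4193.73

$4193.73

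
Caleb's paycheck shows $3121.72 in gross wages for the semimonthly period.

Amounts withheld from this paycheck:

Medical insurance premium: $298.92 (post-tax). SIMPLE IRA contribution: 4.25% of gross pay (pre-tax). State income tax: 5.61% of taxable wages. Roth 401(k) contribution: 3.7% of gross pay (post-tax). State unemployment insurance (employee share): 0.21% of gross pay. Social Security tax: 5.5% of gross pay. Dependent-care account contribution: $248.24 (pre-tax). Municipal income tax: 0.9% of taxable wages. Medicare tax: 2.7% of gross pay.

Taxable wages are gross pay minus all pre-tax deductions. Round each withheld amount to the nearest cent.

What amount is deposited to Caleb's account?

$1885.42

SIMPLE IRA contribution: $3121.72 × 0.0425 = $132.67
Dependent-care account contribution: $248.24
Pre-tax total = $132.67 + $248.24 = $380.91
Taxable wages = $3121.72 − $380.91 = $2740.81
Municipal income tax: $2740.81 × 0.009 = $24.67
State income tax: $2740.81 × 0.0561 = $153.76
Social Security tax: $3121.72 × 0.055 = $171.69
Medicare tax: $3121.72 × 0.027 = $84.29
State unemployment insurance (employee share): $3121.72 × 0.0021 = $6.56
Medical insurance premium: $298.92
Roth 401(k) contribution: $3121.72 × 0.037 = $115.50
Total deductions = $132.67 + $248.24 + $24.67 + $153.76 + $171.69 + $84.29 + $6.56 + $298.92 + $115.50 = $1236.30
Net pay = $3121.72 − $1236.30 = $1885.42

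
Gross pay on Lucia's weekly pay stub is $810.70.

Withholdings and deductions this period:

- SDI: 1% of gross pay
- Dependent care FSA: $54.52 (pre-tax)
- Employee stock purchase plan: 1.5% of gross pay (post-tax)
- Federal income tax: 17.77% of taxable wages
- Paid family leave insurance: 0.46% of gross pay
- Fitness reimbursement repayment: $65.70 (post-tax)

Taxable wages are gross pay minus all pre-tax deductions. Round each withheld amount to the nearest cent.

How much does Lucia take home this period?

$532.11

Dependent care FSA: $54.52
Taxable wages = $810.70 − $54.52 = $756.18
Federal income tax: $756.18 × 0.1777 = $134.37
SDI: $810.70 × 0.01 = $8.11
Paid family leave insurance: $810.70 × 0.0046 = $3.73
Fitness reimbursement repayment: $65.70
Employee stock purchase plan: $810.70 × 0.015 = $12.16
Total deductions = $54.52 + $134.37 + $8.11 + $3.73 + $65.70 + $12.16 = $278.59
Net pay = $810.70 − $278.59 = $532.11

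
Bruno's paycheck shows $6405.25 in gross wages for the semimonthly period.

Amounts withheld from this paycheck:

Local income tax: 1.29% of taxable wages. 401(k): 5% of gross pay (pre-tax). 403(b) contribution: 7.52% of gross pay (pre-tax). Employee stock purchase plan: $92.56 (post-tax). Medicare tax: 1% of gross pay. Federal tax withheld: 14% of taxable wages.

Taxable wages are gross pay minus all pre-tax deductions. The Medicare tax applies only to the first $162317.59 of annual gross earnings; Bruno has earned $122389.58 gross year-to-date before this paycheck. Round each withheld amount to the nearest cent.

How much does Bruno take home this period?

$4589.97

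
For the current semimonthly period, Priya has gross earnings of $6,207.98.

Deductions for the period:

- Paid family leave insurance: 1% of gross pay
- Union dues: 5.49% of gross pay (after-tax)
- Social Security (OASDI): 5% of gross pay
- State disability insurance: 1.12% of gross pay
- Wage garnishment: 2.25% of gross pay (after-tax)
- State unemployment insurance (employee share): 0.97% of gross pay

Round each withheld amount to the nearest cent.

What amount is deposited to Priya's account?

State disability insurance: $6,207.98 × 0.0112 = $69.53
Social Security (OASDI): $6,207.98 × 0.05 = $310.40
Paid family leave insurance: $6,207.98 × 0.01 = $62.08
State unemployment insurance (employee share): $6,207.98 × 0.0097 = $60.22
Union dues: $6,207.98 × 0.0549 = $340.82
Wage garnishment: $6,207.98 × 0.0225 = $139.68
Total deductions = $69.53 + $310.40 + $62.08 + $60.22 + $340.82 + $139.68 = $982.73
Net pay = $6,207.98 − $982.73 = $5,225.25

$5,225.25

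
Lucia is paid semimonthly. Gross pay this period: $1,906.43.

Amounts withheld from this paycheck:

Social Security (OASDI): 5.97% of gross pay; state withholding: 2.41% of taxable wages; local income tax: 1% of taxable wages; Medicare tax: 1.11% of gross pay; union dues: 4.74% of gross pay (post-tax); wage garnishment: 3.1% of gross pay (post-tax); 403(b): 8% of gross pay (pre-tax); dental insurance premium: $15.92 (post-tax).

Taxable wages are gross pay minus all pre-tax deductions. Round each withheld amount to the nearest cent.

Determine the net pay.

$1,393.76

403(b): $1,906.43 × 0.08 = $152.51
Taxable wages = $1,906.43 − $152.51 = $1,753.92
Local income tax: $1,753.92 × 0.01 = $17.54
State withholding: $1,753.92 × 0.0241 = $42.27
Medicare tax: $1,906.43 × 0.0111 = $21.16
Social Security (OASDI): $1,906.43 × 0.0597 = $113.81
Dental insurance premium: $15.92
Wage garnishment: $1,906.43 × 0.031 = $59.10
Union dues: $1,906.43 × 0.0474 = $90.36
Total deductions = $152.51 + $17.54 + $42.27 + $21.16 + $113.81 + $15.92 + $59.10 + $90.36 = $512.67
Net pay = $1,906.43 − $512.67 = $1,393.76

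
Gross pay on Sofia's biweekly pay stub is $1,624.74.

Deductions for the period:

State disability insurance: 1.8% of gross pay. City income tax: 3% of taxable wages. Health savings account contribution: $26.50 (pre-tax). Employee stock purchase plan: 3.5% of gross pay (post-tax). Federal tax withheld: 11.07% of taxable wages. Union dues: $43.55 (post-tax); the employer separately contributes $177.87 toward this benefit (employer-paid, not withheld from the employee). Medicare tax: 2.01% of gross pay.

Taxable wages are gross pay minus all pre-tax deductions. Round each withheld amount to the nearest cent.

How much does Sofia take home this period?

Health savings account contribution: $26.50
Taxable wages = $1,624.74 − $26.50 = $1,598.24
City income tax: $1,598.24 × 0.03 = $47.95
Federal tax withheld: $1,598.24 × 0.1107 = $176.93
Medicare tax: $1,624.74 × 0.0201 = $32.66
State disability insurance: $1,624.74 × 0.018 = $29.25
Employee stock purchase plan: $1,624.74 × 0.035 = $56.87
Union dues: $43.55
(Employer's $177.87 toward union dues is not withheld from the employee.)
Total deductions = $26.50 + $47.95 + $176.93 + $32.66 + $29.25 + $56.87 + $43.55 = $413.71
Net pay = $1,624.74 − $413.71 = $1,211.03

$1,211.03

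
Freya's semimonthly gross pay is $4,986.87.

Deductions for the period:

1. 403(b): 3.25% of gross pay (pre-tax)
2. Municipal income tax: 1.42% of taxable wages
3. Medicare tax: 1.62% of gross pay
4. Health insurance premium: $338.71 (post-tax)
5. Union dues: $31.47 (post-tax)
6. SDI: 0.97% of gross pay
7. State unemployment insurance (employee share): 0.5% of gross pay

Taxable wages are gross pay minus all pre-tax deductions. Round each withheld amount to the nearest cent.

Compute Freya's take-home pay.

$4,232.02

403(b): $4,986.87 × 0.0325 = $162.07
Taxable wages = $4,986.87 − $162.07 = $4,824.80
Municipal income tax: $4,824.80 × 0.0142 = $68.51
Medicare tax: $4,986.87 × 0.0162 = $80.79
SDI: $4,986.87 × 0.0097 = $48.37
State unemployment insurance (employee share): $4,986.87 × 0.005 = $24.93
Health insurance premium: $338.71
Union dues: $31.47
Total deductions = $162.07 + $68.51 + $80.79 + $48.37 + $24.93 + $338.71 + $31.47 = $754.85
Net pay = $4,986.87 − $754.85 = $4,232.02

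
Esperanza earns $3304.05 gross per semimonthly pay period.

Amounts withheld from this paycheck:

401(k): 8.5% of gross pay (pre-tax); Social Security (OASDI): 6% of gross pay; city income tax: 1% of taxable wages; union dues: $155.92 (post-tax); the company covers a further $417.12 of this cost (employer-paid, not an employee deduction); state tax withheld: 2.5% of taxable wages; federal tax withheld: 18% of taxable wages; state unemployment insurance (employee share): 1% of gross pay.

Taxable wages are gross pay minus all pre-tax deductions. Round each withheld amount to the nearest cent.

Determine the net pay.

401(k): $3304.05 × 0.085 = $280.84
Taxable wages = $3304.05 − $280.84 = $3023.21
City income tax: $3023.21 × 0.01 = $30.23
State tax withheld: $3023.21 × 0.025 = $75.58
Federal tax withheld: $3023.21 × 0.18 = $544.18
Social Security (OASDI): $3304.05 × 0.06 = $198.24
State unemployment insurance (employee share): $3304.05 × 0.01 = $33.04
Union dues: $155.92
(Employer's $417.12 toward union dues is not withheld from the employee.)
Total deductions = $280.84 + $30.23 + $75.58 + $544.18 + $198.24 + $33.04 + $155.92 = $1318.03
Net pay = $3304.05 − $1318.03 = $1986.02

$1986.02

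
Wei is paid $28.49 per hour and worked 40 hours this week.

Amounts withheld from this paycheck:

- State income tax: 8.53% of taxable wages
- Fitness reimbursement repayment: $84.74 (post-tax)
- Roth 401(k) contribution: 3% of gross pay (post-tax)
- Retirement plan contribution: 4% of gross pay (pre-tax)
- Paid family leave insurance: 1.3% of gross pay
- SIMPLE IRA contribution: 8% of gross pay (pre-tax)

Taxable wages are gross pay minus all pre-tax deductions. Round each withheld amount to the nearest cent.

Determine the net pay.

$783.57

Gross pay: 40 × $28.49 = $1,139.60
Retirement plan contribution: $1,139.60 × 0.04 = $45.58
SIMPLE IRA contribution: $1,139.60 × 0.08 = $91.17
Pre-tax total = $45.58 + $91.17 = $136.75
Taxable wages = $1,139.60 − $136.75 = $1,002.85
State income tax: $1,002.85 × 0.0853 = $85.54
Paid family leave insurance: $1,139.60 × 0.013 = $14.81
Fitness reimbursement repayment: $84.74
Roth 401(k) contribution: $1,139.60 × 0.03 = $34.19
Total deductions = $45.58 + $91.17 + $85.54 + $14.81 + $84.74 + $34.19 = $356.03
Net pay = $1,139.60 − $356.03 = $783.57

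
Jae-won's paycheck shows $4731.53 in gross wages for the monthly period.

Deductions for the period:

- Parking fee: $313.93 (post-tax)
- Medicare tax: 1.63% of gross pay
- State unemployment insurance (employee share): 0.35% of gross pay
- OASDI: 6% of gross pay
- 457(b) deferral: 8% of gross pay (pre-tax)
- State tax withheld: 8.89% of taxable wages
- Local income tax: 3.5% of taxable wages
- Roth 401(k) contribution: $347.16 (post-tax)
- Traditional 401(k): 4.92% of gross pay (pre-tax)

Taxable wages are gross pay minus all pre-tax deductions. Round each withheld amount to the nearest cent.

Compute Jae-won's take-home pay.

$2571.06

457(b) deferral: $4731.53 × 0.08 = $378.52
Traditional 401(k): $4731.53 × 0.0492 = $232.79
Pre-tax total = $378.52 + $232.79 = $611.31
Taxable wages = $4731.53 − $611.31 = $4120.22
State tax withheld: $4120.22 × 0.0889 = $366.29
Local income tax: $4120.22 × 0.035 = $144.21
State unemployment insurance (employee share): $4731.53 × 0.0035 = $16.56
Medicare tax: $4731.53 × 0.0163 = $77.12
OASDI: $4731.53 × 0.06 = $283.89
Parking fee: $313.93
Roth 401(k) contribution: $347.16
Total deductions = $378.52 + $232.79 + $366.29 + $144.21 + $16.56 + $77.12 + $283.89 + $313.93 + $347.16 = $2160.47
Net pay = $4731.53 − $2160.47 = $2571.06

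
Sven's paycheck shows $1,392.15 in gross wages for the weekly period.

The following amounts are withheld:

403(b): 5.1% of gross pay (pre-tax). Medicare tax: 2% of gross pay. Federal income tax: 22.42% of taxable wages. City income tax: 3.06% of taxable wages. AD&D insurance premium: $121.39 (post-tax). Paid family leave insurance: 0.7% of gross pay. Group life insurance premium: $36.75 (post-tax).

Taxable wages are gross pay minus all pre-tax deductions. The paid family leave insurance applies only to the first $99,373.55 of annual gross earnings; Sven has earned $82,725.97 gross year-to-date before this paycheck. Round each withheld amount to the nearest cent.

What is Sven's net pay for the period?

$788.79

403(b): $1,392.15 × 0.051 = $71.00
Taxable wages = $1,392.15 − $71.00 = $1,321.15
City income tax: $1,321.15 × 0.0306 = $40.43
Federal income tax: $1,321.15 × 0.2242 = $296.20
Paid family leave insurance: cap not yet reached, full $1,392.15 is subject → $1,392.15 × 0.007 = $9.75
Medicare tax: $1,392.15 × 0.02 = $27.84
AD&D insurance premium: $121.39
Group life insurance premium: $36.75
Total deductions = $71.00 + $40.43 + $296.20 + $9.75 + $27.84 + $121.39 + $36.75 = $603.36
Net pay = $1,392.15 − $603.36 = $788.79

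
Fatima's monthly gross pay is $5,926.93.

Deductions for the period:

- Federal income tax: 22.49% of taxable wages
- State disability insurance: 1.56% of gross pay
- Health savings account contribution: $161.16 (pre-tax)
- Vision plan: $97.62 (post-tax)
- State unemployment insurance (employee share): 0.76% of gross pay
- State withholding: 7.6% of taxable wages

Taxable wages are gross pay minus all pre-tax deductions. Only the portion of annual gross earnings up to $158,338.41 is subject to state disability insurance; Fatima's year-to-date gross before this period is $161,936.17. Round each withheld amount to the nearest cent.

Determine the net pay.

Health savings account contribution: $161.16
Taxable wages = $5,926.93 − $161.16 = $5,765.77
Federal income tax: $5,765.77 × 0.2249 = $1,296.72
State withholding: $5,765.77 × 0.076 = $438.20
State unemployment insurance (employee share): $5,926.93 × 0.0076 = $45.04
State disability insurance: annual cap $158,338.41 already reached (YTD $161,936.17), so $0.00
Vision plan: $97.62
Total deductions = $161.16 + $1,296.72 + $438.20 + $45.04 + $0.00 + $97.62 = $2,038.74
Net pay = $5,926.93 − $2,038.74 = $3,888.19

$3,888.19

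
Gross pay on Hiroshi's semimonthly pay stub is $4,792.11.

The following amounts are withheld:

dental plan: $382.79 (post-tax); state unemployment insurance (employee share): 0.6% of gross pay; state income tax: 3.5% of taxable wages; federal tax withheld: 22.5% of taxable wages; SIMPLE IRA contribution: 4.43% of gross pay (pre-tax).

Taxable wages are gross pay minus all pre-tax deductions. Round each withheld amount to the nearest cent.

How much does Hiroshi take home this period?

SIMPLE IRA contribution: $4,792.11 × 0.0443 = $212.29
Taxable wages = $4,792.11 − $212.29 = $4,579.82
State income tax: $4,579.82 × 0.035 = $160.29
Federal tax withheld: $4,579.82 × 0.225 = $1,030.46
State unemployment insurance (employee share): $4,792.11 × 0.006 = $28.75
Dental plan: $382.79
Total deductions = $212.29 + $160.29 + $1,030.46 + $28.75 + $382.79 = $1,814.58
Net pay = $4,792.11 − $1,814.58 = $2,977.53

$2,977.53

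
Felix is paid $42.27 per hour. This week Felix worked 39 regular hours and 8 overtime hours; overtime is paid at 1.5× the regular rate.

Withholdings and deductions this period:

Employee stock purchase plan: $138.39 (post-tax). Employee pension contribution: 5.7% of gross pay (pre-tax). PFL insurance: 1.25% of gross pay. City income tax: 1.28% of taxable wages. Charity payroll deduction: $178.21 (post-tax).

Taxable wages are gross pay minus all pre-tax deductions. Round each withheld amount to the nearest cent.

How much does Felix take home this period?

Regular pay: 39 × $42.27 = $1648.53
Overtime pay: 8 × $42.27 × 1.5 = $507.24
Gross pay = $1648.53 + $507.24 = $2155.77
Employee pension contribution: $2155.77 × 0.057 = $122.88
Taxable wages = $2155.77 − $122.88 = $2032.89
City income tax: $2032.89 × 0.0128 = $26.02
PFL insurance: $2155.77 × 0.0125 = $26.95
Employee stock purchase plan: $138.39
Charity payroll deduction: $178.21
Total deductions = $122.88 + $26.02 + $26.95 + $138.39 + $178.21 = $492.45
Net pay = $2155.77 − $492.45 = $1663.32

$1663.32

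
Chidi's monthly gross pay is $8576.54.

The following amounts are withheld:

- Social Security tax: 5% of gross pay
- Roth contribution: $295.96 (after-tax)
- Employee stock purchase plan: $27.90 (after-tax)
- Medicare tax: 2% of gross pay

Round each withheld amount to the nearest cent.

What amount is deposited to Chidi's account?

$7652.32

Social Security tax: $8576.54 × 0.05 = $428.83
Medicare tax: $8576.54 × 0.02 = $171.53
Roth contribution: $295.96
Employee stock purchase plan: $27.90
Total deductions = $428.83 + $171.53 + $295.96 + $27.90 = $924.22
Net pay = $8576.54 − $924.22 = $7652.32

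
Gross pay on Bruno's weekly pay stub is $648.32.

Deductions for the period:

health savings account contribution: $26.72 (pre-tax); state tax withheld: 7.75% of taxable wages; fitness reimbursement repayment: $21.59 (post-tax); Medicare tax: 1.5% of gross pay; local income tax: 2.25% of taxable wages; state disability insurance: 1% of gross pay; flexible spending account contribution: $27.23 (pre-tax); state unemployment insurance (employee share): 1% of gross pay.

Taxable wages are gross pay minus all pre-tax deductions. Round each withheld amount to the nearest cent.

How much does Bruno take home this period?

$490.67

Flexible spending account contribution: $27.23
Health savings account contribution: $26.72
Pre-tax total = $27.23 + $26.72 = $53.95
Taxable wages = $648.32 − $53.95 = $594.37
State tax withheld: $594.37 × 0.0775 = $46.06
Local income tax: $594.37 × 0.0225 = $13.37
State unemployment insurance (employee share): $648.32 × 0.01 = $6.48
Medicare tax: $648.32 × 0.015 = $9.72
State disability insurance: $648.32 × 0.01 = $6.48
Fitness reimbursement repayment: $21.59
Total deductions = $27.23 + $26.72 + $46.06 + $13.37 + $6.48 + $9.72 + $6.48 + $21.59 = $157.65
Net pay = $648.32 − $157.65 = $490.67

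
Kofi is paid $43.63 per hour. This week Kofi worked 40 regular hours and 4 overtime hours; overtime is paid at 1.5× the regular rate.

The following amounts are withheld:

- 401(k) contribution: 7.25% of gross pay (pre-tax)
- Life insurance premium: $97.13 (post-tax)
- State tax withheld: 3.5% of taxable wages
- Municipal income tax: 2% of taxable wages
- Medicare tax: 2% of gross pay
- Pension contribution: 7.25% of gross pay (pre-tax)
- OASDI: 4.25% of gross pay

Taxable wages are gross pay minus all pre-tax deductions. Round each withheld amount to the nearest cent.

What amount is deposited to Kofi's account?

$1399.01

Regular pay: 40 × $43.63 = $1745.20
Overtime pay: 4 × $43.63 × 1.5 = $261.78
Gross pay = $1745.20 + $261.78 = $2006.98
401(k) contribution: $2006.98 × 0.0725 = $145.51
Pension contribution: $2006.98 × 0.0725 = $145.51
Pre-tax total = $145.51 + $145.51 = $291.02
Taxable wages = $2006.98 − $291.02 = $1715.96
Municipal income tax: $1715.96 × 0.02 = $34.32
State tax withheld: $1715.96 × 0.035 = $60.06
OASDI: $2006.98 × 0.0425 = $85.30
Medicare tax: $2006.98 × 0.02 = $40.14
Life insurance premium: $97.13
Total deductions = $145.51 + $145.51 + $34.32 + $60.06 + $85.30 + $40.14 + $97.13 = $607.97
Net pay = $2006.98 − $607.97 = $1399.01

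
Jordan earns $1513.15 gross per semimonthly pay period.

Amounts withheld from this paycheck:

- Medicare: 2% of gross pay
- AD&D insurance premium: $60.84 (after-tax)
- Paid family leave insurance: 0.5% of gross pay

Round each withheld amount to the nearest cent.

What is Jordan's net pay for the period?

$1414.48

Medicare: $1513.15 × 0.02 = $30.26
Paid family leave insurance: $1513.15 × 0.005 = $7.57
AD&D insurance premium: $60.84
Total deductions = $30.26 + $7.57 + $60.84 = $98.67
Net pay = $1513.15 − $98.67 = $1414.48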